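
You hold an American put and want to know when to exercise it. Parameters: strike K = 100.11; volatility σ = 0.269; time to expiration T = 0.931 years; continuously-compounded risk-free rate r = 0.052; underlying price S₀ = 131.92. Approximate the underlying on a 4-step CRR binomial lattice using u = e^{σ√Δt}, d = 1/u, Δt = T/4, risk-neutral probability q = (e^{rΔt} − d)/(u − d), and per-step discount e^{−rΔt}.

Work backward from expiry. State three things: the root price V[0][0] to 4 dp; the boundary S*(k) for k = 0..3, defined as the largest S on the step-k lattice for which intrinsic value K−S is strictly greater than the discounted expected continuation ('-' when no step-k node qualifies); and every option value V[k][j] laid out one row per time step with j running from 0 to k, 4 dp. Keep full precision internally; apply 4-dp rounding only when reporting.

price = 1.1853
boundary = - - - 89.3772
tree:
1.1853
2.4705 0.0000
5.1493 0.0000 0.0000
10.7328 0.0000 0.0000 0.0000
21.6108 0.0000 0.0000 0.0000 0.0000

Δt=0.23275, u=1.13857, d=0.87829, q=0.51438, disc=e^(-rΔt)=0.98797
k=4 terminal: V=max(K-S,0) → 21.6108 0.0000 0.0000 0.0000 0.0000
k=3: j=0 S=89.3772 intr=10.7328 cont=10.3683 V=10.7328[EX]; j=1 S=115.8642 intr=0.0000 cont=0.0000 V=0.0000[hold]; j=2 S=150.2007 intr=0.0000 cont=0.0000 V=0.0000[hold]; j=3 S=194.7129 intr=0.0000 cont=0.0000 V=0.0000[hold]  S*(3)=89.3772
k=2: j=0 S=101.7625 intr=0.0000 cont=5.1493 V=5.1493[hold]; j=1 S=131.9200 intr=0.0000 cont=0.0000 V=0.0000[hold]; j=2 S=171.0147 intr=0.0000 cont=0.0000 V=0.0000[hold]  S*(2)=-
k=1: j=0 S=115.8642 intr=0.0000 cont=2.4705 V=2.4705[hold]; j=1 S=150.2007 intr=0.0000 cont=0.0000 V=0.0000[hold]  S*(1)=-
k=0: j=0 S=131.9200 intr=0.0000 cont=1.1853 V=1.1853[hold]  S*(0)=-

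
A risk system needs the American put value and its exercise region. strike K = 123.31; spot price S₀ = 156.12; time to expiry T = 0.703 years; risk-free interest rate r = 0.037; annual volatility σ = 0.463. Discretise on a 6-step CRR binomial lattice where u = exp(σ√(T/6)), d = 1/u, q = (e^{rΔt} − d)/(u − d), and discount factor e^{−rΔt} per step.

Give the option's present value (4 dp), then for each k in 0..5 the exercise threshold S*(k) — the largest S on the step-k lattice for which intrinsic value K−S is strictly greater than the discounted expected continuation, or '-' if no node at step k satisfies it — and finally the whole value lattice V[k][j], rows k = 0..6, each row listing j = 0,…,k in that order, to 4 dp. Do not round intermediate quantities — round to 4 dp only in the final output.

Δt=0.11717, u=1.17173, d=0.85344, q=0.47411, disc=e^(-rΔt)=0.99567
k=6 terminal: V=max(K-S,0) → 62.9862 40.4881 9.5992 0.0000 0.0000 0.0000 0.0000
k=5: j=0 S=70.6833 intr=52.6267 cont=52.0933 V=52.6267[EX]; j=1 S=97.0451 intr=26.2649 cont=25.7315 V=26.2649[EX]; j=2 S=133.2386 intr=0.0000 cont=5.0263 V=5.0263[hold]; j=3 S=182.9308 intr=0.0000 cont=0.0000 V=0.0000[hold]; j=4 S=251.1560 intr=0.0000 cont=0.0000 V=0.0000[hold]; j=5 S=344.8262 intr=0.0000 cont=0.0000 V=0.0000[hold]  S*(5)=97.0451
k=4: j=0 S=82.8219 intr=40.4881 cont=39.9547 V=40.4881[EX]; j=1 S=113.7108 intr=9.5992 cont=16.1254 V=16.1254[hold]; j=2 S=156.1200 intr=0.0000 cont=2.6318 V=2.6318[hold]; j=3 S=214.3459 intr=0.0000 cont=0.0000 V=0.0000[hold]; j=4 S=294.2876 intr=0.0000 cont=0.0000 V=0.0000[hold]  S*(4)=82.8219
k=3: j=0 S=97.0451 intr=26.2649 cont=28.8123 V=28.8123[hold]; j=1 S=133.2386 intr=0.0000 cont=9.6858 V=9.6858[hold]; j=2 S=182.9308 intr=0.0000 cont=1.3781 V=1.3781[hold]; j=3 S=251.1560 intr=0.0000 cont=0.0000 V=0.0000[hold]  S*(3)=-
k=2: j=0 S=113.7108 intr=9.5992 cont=19.6588 V=19.6588[hold]; j=1 S=156.1200 intr=0.0000 cont=5.7222 V=5.7222[hold]; j=2 S=214.3459 intr=0.0000 cont=0.7216 V=0.7216[hold]  S*(2)=-
k=1: j=0 S=133.2386 intr=0.0000 cont=12.9948 V=12.9948[hold]; j=1 S=182.9308 intr=0.0000 cont=3.3368 V=3.3368[hold]  S*(1)=-
k=0: j=0 S=156.1200 intr=0.0000 cont=8.3795 V=8.3795[hold]  S*(0)=-

price = 8.3795
boundary = - - - - 82.8219 97.0451
tree:
8.3795
12.9948 3.3368
19.6588 5.7222 0.7216
28.8123 9.6858 1.3781 0.0000
40.4881 16.1254 2.6318 0.0000 0.0000
52.6267 26.2649 5.0263 0.0000 0.0000 0.0000
62.9862 40.4881 9.5992 0.0000 0.0000 0.0000 0.0000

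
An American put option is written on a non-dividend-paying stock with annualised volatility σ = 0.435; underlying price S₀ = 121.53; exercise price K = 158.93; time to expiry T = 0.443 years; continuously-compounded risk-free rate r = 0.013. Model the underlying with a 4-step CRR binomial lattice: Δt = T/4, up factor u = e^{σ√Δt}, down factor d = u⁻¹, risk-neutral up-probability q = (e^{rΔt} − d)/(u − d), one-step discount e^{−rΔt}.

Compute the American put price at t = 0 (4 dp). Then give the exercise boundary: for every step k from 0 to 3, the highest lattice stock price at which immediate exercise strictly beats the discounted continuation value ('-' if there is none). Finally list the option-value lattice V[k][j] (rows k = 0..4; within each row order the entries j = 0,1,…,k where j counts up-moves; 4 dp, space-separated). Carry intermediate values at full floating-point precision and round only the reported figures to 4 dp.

params: Δt=0.11075 u=1.15577 d=0.86523 q=0.46883 e^(-rΔt)=0.99856
t_4 payoffs: 90.8213 67.9506 37.4000 0.0000 0.0000
t_3: node(3,0) S=78.7177 payoff=80.2123 vs cont=79.9836 → 80.2123 [stop]  node(3,1) S=105.1510 payoff=53.7790 vs cont=53.5504 → 53.7790 [stop]  node(3,2) S=140.4604 payoff=18.4696 vs cont=19.8371 → 19.8371 [wait]  node(3,3) S=187.6266 payoff=0.0000 vs cont=0.0000 → 0.0000 [wait]  ⇒ S*(3)=105.1510
t_2: node(2,0) S=90.9794 payoff=67.9506 vs cont=67.7220 → 67.9506 [stop]  node(2,1) S=121.5300 payoff=37.4000 vs cont=37.8115 → 37.8115 [wait]  node(2,2) S=162.3394 payoff=0.0000 vs cont=10.5217 → 10.5217 [wait]  ⇒ S*(2)=90.9794
t_1: node(1,0) S=105.1510 payoff=53.7790 vs cont=53.7431 → 53.7790 [stop]  node(1,1) S=140.4604 payoff=18.4696 vs cont=24.9812 → 24.9812 [wait]  ⇒ S*(1)=105.1510
t_0: node(0,0) S=121.5300 payoff=37.4000 vs cont=40.2198 → 40.2198 [wait]  ⇒ S*(0)=-

price = 40.2198
boundary = - 105.1510 90.9794 105.1510
tree:
40.2198
53.7790 24.9812
67.9506 37.8115 10.5217
80.2123 53.7790 19.8371 0.0000
90.8213 67.9506 37.4000 0.0000 0.0000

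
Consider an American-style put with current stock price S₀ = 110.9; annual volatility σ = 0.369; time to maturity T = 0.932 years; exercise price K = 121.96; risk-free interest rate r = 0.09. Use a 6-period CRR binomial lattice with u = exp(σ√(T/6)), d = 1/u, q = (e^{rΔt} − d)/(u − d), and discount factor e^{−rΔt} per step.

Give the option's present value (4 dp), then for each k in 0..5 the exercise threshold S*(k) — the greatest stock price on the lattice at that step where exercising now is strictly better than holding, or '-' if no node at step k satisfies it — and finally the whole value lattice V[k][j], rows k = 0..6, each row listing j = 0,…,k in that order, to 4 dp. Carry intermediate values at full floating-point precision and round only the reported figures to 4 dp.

Δt=0.15533  u=1.15654  d=0.86465  q=0.51194  discount=0.98612
step 6 (expiry): payoffs max(K−S,0) = 75.6184 59.9744 39.0492 11.0600 0.0000 0.0000 0.0000
step 5: (k=5,j=0): S=53.5958, (K−S)⁺=68.3642, hold=66.6710 ⇒ V=68.3642 exercise | (k=5,j=1): S=71.6888, (K−S)⁺=50.2712, hold=48.5781 ⇒ V=50.2712 exercise | (k=5,j=2): S=95.8896, (K−S)⁺=26.0704, hold=24.3773 ⇒ V=26.0704 exercise | (k=5,j=3): S=128.2601, (K−S)⁺=0.0000, hold=5.3230 ⇒ V=5.3230 continue | (k=5,j=4): S=171.5584, (K−S)⁺=0.0000, hold=0.0000 ⇒ V=0.0000 continue | (k=5,j=5): S=229.4733, (K−S)⁺=0.0000, hold=0.0000 ⇒ V=0.0000 continue  boundary S*=95.8896
step 4: (k=4,j=0): S=61.9856, (K−S)⁺=59.9744, hold=58.2812 ⇒ V=59.9744 exercise | (k=4,j=1): S=82.9108, (K−S)⁺=39.0492, hold=37.3560 ⇒ V=39.0492 exercise | (k=4,j=2): S=110.9000, (K−S)⁺=11.0600, hold=15.2346 ⇒ V=15.2346 continue | (k=4,j=3): S=148.3378, (K−S)⁺=0.0000, hold=2.5619 ⇒ V=2.5619 continue | (k=4,j=4): S=198.4139, (K−S)⁺=0.0000, hold=0.0000 ⇒ V=0.0000 continue  boundary S*=82.9108
step 3: (k=3,j=0): S=71.6888, (K−S)⁺=50.2712, hold=48.5781 ⇒ V=50.2712 exercise | (k=3,j=1): S=95.8896, (K−S)⁺=26.0704, hold=26.4847 ⇒ V=26.4847 continue | (k=3,j=2): S=128.2601, (K−S)⁺=0.0000, hold=8.6255 ⇒ V=8.6255 continue | (k=3,j=3): S=171.5584, (K−S)⁺=0.0000, hold=1.2330 ⇒ V=1.2330 continue  boundary S*=71.6888
step 2: (k=2,j=0): S=82.9108, (K−S)⁺=39.0492, hold=37.5652 ⇒ V=39.0492 exercise | (k=2,j=1): S=110.9000, (K−S)⁺=11.0600, hold=17.1012 ⇒ V=17.1012 continue | (k=2,j=2): S=148.3378, (K−S)⁺=0.0000, hold=4.7738 ⇒ V=4.7738 continue  boundary S*=82.9108
step 1: (k=1,j=0): S=95.8896, (K−S)⁺=26.0704, hold=27.4271 ⇒ V=27.4271 continue | (k=1,j=1): S=128.2601, (K−S)⁺=0.0000, hold=10.6406 ⇒ V=10.6406 continue  boundary S*=-
step 0: (k=0,j=0): S=110.9000, (K−S)⁺=11.0600, hold=18.5720 ⇒ V=18.5720 continue  boundary S*=-

price = 18.5720
boundary = - - 82.9108 71.6888 82.9108 95.8896
tree:
18.5720
27.4271 10.6406
39.0492 17.1012 4.7738
50.2712 26.4847 8.6255 1.2330
59.9744 39.0492 15.2346 2.5619 0.0000
68.3642 50.2712 26.0704 5.3230 0.0000 0.0000
75.6184 59.9744 39.0492 11.0600 0.0000 0.0000 0.0000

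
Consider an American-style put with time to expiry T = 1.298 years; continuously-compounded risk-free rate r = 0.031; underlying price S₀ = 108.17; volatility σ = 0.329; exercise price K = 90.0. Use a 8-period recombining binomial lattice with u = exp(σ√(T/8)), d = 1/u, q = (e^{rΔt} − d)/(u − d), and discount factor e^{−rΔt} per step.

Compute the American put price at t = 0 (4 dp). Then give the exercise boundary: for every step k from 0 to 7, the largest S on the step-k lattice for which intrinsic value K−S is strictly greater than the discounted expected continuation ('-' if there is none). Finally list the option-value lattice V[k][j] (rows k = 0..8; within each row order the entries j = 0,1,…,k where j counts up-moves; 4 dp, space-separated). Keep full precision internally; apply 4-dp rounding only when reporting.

price = 6.5266
boundary = - - - - - 55.7621 63.6638 72.6852
tree:
6.5266
9.6876 3.2497
14.0065 5.2184 1.2003
19.6286 8.2032 2.1144 0.2457
26.5024 12.5591 3.6794 0.4803 0.0000
34.2379 18.5925 6.3055 0.9390 0.0000 0.0000
41.1589 26.3362 10.5919 1.8356 0.0000 0.0000 0.0000
47.2209 34.2379 17.3148 3.5884 0.0000 0.0000 0.0000 0.0000
52.5305 41.1589 26.3362 7.0150 0.0000 0.0000 0.0000 0.0000 0.0000

Δt=0.16225, u=1.14170, d=0.87588, q=0.48589, disc=e^(-rΔt)=0.99498
k=8 terminal: V=max(K-S,0) → 52.5305 41.1589 26.3362 7.0150 0.0000 0.0000 0.0000 0.0000 0.0000
k=7: j=0 S=42.7791 intr=47.2209 cont=46.7694 V=47.2209[EX]; j=1 S=55.7621 intr=34.2379 cont=33.7864 V=34.2379[EX]; j=2 S=72.6852 intr=17.3148 cont=16.8633 V=17.3148[EX]; j=3 S=94.7443 intr=0.0000 cont=3.5884 V=3.5884[hold]; j=4 S=123.4981 intr=0.0000 cont=0.0000 V=0.0000[hold]; j=5 S=160.9784 intr=0.0000 cont=0.0000 V=0.0000[hold]; j=6 S=209.8335 intr=0.0000 cont=0.0000 V=0.0000[hold]; j=7 S=273.5156 intr=0.0000 cont=0.0000 V=0.0000[hold]  S*(7)=72.6852
k=6: j=0 S=48.8411 intr=41.1589 cont=40.7074 V=41.1589[EX]; j=1 S=63.6638 intr=26.3362 cont=25.8847 V=26.3362[EX]; j=2 S=82.9850 intr=7.0150 cont=10.5919 V=10.5919[hold]; j=3 S=108.1700 intr=0.0000 cont=1.8356 V=1.8356[hold]; j=4 S=140.9984 intr=0.0000 cont=0.0000 V=0.0000[hold]; j=5 S=183.7897 intr=0.0000 cont=0.0000 V=0.0000[hold]; j=6 S=239.5678 intr=0.0000 cont=0.0000 V=0.0000[hold]  S*(6)=63.6638
k=5: j=0 S=55.7621 intr=34.2379 cont=33.7864 V=34.2379[EX]; j=1 S=72.6852 intr=17.3148 cont=18.5925 V=18.5925[hold]; j=2 S=94.7443 intr=0.0000 cont=6.3055 V=6.3055[hold]; j=3 S=123.4981 intr=0.0000 cont=0.9390 V=0.9390[hold]; j=4 S=160.9784 intr=0.0000 cont=0.0000 V=0.0000[hold]; j=5 S=209.8335 intr=0.0000 cont=0.0000 V=0.0000[hold]  S*(5)=55.7621
k=4: j=0 S=63.6638 intr=26.3362 cont=26.5024 V=26.5024[hold]; j=1 S=82.9850 intr=7.0150 cont=12.5591 V=12.5591[hold]; j=2 S=108.1700 intr=0.0000 cont=3.6794 V=3.6794[hold]; j=3 S=140.9984 intr=0.0000 cont=0.4803 V=0.4803[hold]; j=4 S=183.7897 intr=0.0000 cont=0.0000 V=0.0000[hold]  S*(4)=-
k=3: j=0 S=72.6852 intr=17.3148 cont=19.6286 V=19.6286[hold]; j=1 S=94.7443 intr=0.0000 cont=8.2032 V=8.2032[hold]; j=2 S=123.4981 intr=0.0000 cont=2.1144 V=2.1144[hold]; j=3 S=160.9784 intr=0.0000 cont=0.2457 V=0.2457[hold]  S*(3)=-
k=2: j=0 S=82.9850 intr=7.0150 cont=14.0065 V=14.0065[hold]; j=1 S=108.1700 intr=0.0000 cont=5.2184 V=5.2184[hold]; j=2 S=140.9984 intr=0.0000 cont=1.2003 V=1.2003[hold]  S*(2)=-
k=1: j=0 S=94.7443 intr=0.0000 cont=9.6876 V=9.6876[hold]; j=1 S=123.4981 intr=0.0000 cont=3.2497 V=3.2497[hold]  S*(1)=-
k=0: j=0 S=108.1700 intr=0.0000 cont=6.5266 V=6.5266[hold]  S*(0)=-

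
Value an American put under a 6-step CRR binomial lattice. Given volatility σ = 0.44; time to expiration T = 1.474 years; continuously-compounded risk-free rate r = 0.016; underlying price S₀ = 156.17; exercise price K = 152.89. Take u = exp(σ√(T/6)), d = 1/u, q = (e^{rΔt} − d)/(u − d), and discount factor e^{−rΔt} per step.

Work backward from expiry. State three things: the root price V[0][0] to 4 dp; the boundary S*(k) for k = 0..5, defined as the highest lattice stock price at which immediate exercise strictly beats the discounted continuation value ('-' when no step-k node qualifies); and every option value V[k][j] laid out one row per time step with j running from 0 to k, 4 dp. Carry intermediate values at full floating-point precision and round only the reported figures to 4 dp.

price = 28.3648
boundary = - - - 81.1817 100.9651 81.1817
tree:
28.3648
40.1577 14.4653
54.8685 22.8601 4.5211
71.7083 35.1448 8.3229 0.0000
87.6153 51.9249 15.3218 0.0000 0.0000
100.4054 71.7083 28.2060 0.0000 0.0000 0.0000
110.6894 87.6153 51.9249 0.0000 0.0000 0.0000 0.0000

Δt=0.24567, u=1.24369, d=0.80406, q=0.45465, disc=e^(-rΔt)=0.99608
k=6 terminal: V=max(K-S,0) → 110.6894 87.6153 51.9249 0.0000 0.0000 0.0000 0.0000
k=5: j=0 S=52.4846 intr=100.4054 cont=99.8056 V=100.4054[EX]; j=1 S=81.1817 intr=71.7083 cont=71.1085 V=71.7083[EX]; j=2 S=125.5696 intr=27.3204 cont=28.2060 V=28.2060[hold]; j=3 S=194.2275 intr=0.0000 cont=0.0000 V=0.0000[hold]; j=4 S=300.4256 intr=0.0000 cont=0.0000 V=0.0000[hold]; j=5 S=464.6898 intr=0.0000 cont=0.0000 V=0.0000[hold]  S*(5)=81.1817
k=4: j=0 S=65.2747 intr=87.6153 cont=87.0155 V=87.6153[EX]; j=1 S=100.9651 intr=51.9249 cont=51.7262 V=51.9249[EX]; j=2 S=156.1700 intr=0.0000 cont=15.3218 V=15.3218[hold]; j=3 S=241.5593 intr=0.0000 cont=0.0000 V=0.0000[hold]; j=4 S=373.6372 intr=0.0000 cont=0.0000 V=0.0000[hold]  S*(4)=100.9651
k=3: j=0 S=81.1817 intr=71.7083 cont=71.1085 V=71.7083[EX]; j=1 S=125.5696 intr=27.3204 cont=35.1448 V=35.1448[hold]; j=2 S=194.2275 intr=0.0000 cont=8.3229 V=8.3229[hold]; j=3 S=300.4256 intr=0.0000 cont=0.0000 V=0.0000[hold]  S*(3)=81.1817
k=2: j=0 S=100.9651 intr=51.9249 cont=54.8685 V=54.8685[hold]; j=1 S=156.1700 intr=0.0000 cont=22.8601 V=22.8601[hold]; j=2 S=241.5593 intr=0.0000 cont=4.5211 V=4.5211[hold]  S*(2)=-
k=1: j=0 S=125.5696 intr=27.3204 cont=40.1577 V=40.1577[hold]; j=1 S=194.2275 intr=0.0000 cont=14.4653 V=14.4653[hold]  S*(1)=-
k=0: j=0 S=156.1700 intr=0.0000 cont=28.3648 V=28.3648[hold]  S*(0)=-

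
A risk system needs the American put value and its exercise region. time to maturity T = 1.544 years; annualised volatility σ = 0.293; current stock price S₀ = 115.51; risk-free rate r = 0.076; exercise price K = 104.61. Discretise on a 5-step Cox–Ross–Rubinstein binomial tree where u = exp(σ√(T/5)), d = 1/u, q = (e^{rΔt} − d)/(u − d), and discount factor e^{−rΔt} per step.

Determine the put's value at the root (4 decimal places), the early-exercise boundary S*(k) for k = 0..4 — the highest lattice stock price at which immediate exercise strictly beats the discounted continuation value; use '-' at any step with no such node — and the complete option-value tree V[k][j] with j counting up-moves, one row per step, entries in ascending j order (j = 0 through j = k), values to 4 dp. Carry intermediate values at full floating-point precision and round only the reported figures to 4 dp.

price = 7.3809
boundary = - - - 70.8737 83.4058
tree:
7.3809
12.7494 2.9875
21.2571 5.8338 0.6168
33.7363 11.2274 1.3493 0.0000
44.3855 21.2042 2.9514 0.0000 0.0000
53.4346 33.7363 6.4560 0.0000 0.0000 0.0000

Δt=0.30880, u=1.17682, d=0.84974, q=0.53199, disc=e^(-rΔt)=0.97680
k=5 terminal: V=max(K-S,0) → 53.4346 33.7363 6.4560 0.0000 0.0000 0.0000
k=4: j=0 S=60.2245 intr=44.3855 cont=41.9590 V=44.3855[EX]; j=1 S=83.4058 intr=21.2042 cont=18.7777 V=21.2042[EX]; j=2 S=115.5100 intr=0.0000 cont=2.9514 V=2.9514[hold]; j=3 S=159.9716 intr=0.0000 cont=0.0000 V=0.0000[hold]; j=4 S=221.5470 intr=0.0000 cont=0.0000 V=0.0000[hold]  S*(4)=83.4058
k=3: j=0 S=70.8737 intr=33.7363 cont=31.3099 V=33.7363[EX]; j=1 S=98.1540 intr=6.4560 cont=11.2274 V=11.2274[hold]; j=2 S=135.9350 intr=0.0000 cont=1.3493 V=1.3493[hold]; j=3 S=188.2584 intr=0.0000 cont=0.0000 V=0.0000[hold]  S*(3)=70.8737
k=2: j=0 S=83.4058 intr=21.2042 cont=21.2571 V=21.2571[hold]; j=1 S=115.5100 intr=0.0000 cont=5.8338 V=5.8338[hold]; j=2 S=159.9716 intr=0.0000 cont=0.6168 V=0.6168[hold]  S*(2)=-
k=1: j=0 S=98.1540 intr=6.4560 cont=12.7494 V=12.7494[hold]; j=1 S=135.9350 intr=0.0000 cont=2.9875 V=2.9875[hold]  S*(1)=-
k=0: j=0 S=115.5100 intr=0.0000 cont=7.3809 V=7.3809[hold]  S*(0)=-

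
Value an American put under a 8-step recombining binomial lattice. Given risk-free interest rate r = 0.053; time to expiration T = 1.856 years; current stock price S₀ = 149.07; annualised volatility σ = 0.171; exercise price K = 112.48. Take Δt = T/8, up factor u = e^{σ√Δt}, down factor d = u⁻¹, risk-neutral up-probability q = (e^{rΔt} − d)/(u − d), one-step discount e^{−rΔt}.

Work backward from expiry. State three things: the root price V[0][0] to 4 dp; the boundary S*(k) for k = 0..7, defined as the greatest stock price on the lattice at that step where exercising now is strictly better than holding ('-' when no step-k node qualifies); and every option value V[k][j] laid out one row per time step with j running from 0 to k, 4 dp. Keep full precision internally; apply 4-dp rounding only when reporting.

Δt=0.23200  u=1.08585  d=0.92094  q=0.55444  discount=0.98778
step 8 (expiry): payoffs max(K−S,0) = 35.3494 21.5374 5.2519 0.0000 0.0000 0.0000 0.0000 0.0000 0.0000
step 7: (k=7,j=0): S=83.7524, (K−S)⁺=28.7276, hold=27.3530 ⇒ V=28.7276 exercise | (k=7,j=1): S=98.7502, (K−S)⁺=13.7298, hold=12.3552 ⇒ V=13.7298 exercise | (k=7,j=2): S=116.4338, (K−S)⁺=0.0000, hold=2.3115 ⇒ V=2.3115 continue | (k=7,j=3): S=137.2840, (K−S)⁺=0.0000, hold=0.0000 ⇒ V=0.0000 continue | (k=7,j=4): S=161.8679, (K−S)⁺=0.0000, hold=0.0000 ⇒ V=0.0000 continue | (k=7,j=5): S=190.8541, (K−S)⁺=0.0000, hold=0.0000 ⇒ V=0.0000 continue | (k=7,j=6): S=225.0311, (K−S)⁺=0.0000, hold=0.0000 ⇒ V=0.0000 continue | (k=7,j=7): S=265.3282, (K−S)⁺=0.0000, hold=0.0000 ⇒ V=0.0000 continue  boundary S*=98.7502
step 6: (k=6,j=0): S=90.9426, (K−S)⁺=21.5374, hold=20.1628 ⇒ V=21.5374 exercise | (k=6,j=1): S=107.2281, (K−S)⁺=5.2519, hold=7.3086 ⇒ V=7.3086 continue | (k=6,j=2): S=126.4298, (K−S)⁺=0.0000, hold=1.0173 ⇒ V=1.0173 continue | (k=6,j=3): S=149.0700, (K−S)⁺=0.0000, hold=0.0000 ⇒ V=0.0000 continue | (k=6,j=4): S=175.7645, (K−S)⁺=0.0000, hold=0.0000 ⇒ V=0.0000 continue | (k=6,j=5): S=207.2393, (K−S)⁺=0.0000, hold=0.0000 ⇒ V=0.0000 continue | (k=6,j=6): S=244.3503, (K−S)⁺=0.0000, hold=0.0000 ⇒ V=0.0000 continue  boundary S*=90.9426
step 5: (k=5,j=0): S=98.7502, (K−S)⁺=13.7298, hold=13.4816 ⇒ V=13.7298 exercise | (k=5,j=1): S=116.4338, (K−S)⁺=0.0000, hold=3.7738 ⇒ V=3.7738 continue | (k=5,j=2): S=137.2840, (K−S)⁺=0.0000, hold=0.4477 ⇒ V=0.4477 continue | (k=5,j=3): S=161.8679, (K−S)⁺=0.0000, hold=0.0000 ⇒ V=0.0000 continue | (k=5,j=4): S=190.8541, (K−S)⁺=0.0000, hold=0.0000 ⇒ V=0.0000 continue | (k=5,j=5): S=225.0311, (K−S)⁺=0.0000, hold=0.0000 ⇒ V=0.0000 continue  boundary S*=98.7502
step 4: (k=4,j=0): S=107.2281, (K−S)⁺=5.2519, hold=8.1094 ⇒ V=8.1094 continue | (k=4,j=1): S=126.4298, (K−S)⁺=0.0000, hold=1.9061 ⇒ V=1.9061 continue | (k=4,j=2): S=149.0700, (K−S)⁺=0.0000, hold=0.1971 ⇒ V=0.1971 continue | (k=4,j=3): S=175.7645, (K−S)⁺=0.0000, hold=0.0000 ⇒ V=0.0000 continue | (k=4,j=4): S=207.2393, (K−S)⁺=0.0000, hold=0.0000 ⇒ V=0.0000 continue  boundary S*=-
step 3: (k=3,j=0): S=116.4338, (K−S)⁺=0.0000, hold=4.6130 ⇒ V=4.6130 continue | (k=3,j=1): S=137.2840, (K−S)⁺=0.0000, hold=0.9468 ⇒ V=0.9468 continue | (k=3,j=2): S=161.8679, (K−S)⁺=0.0000, hold=0.0867 ⇒ V=0.0867 continue | (k=3,j=3): S=190.8541, (K−S)⁺=0.0000, hold=0.0000 ⇒ V=0.0000 continue  boundary S*=-
step 2: (k=2,j=0): S=126.4298, (K−S)⁺=0.0000, hold=2.5488 ⇒ V=2.5488 continue | (k=2,j=1): S=149.0700, (K−S)⁺=0.0000, hold=0.4642 ⇒ V=0.4642 continue | (k=2,j=2): S=175.7645, (K−S)⁺=0.0000, hold=0.0382 ⇒ V=0.0382 continue  boundary S*=-
step 1: (k=1,j=0): S=137.2840, (K−S)⁺=0.0000, hold=1.3760 ⇒ V=1.3760 continue | (k=1,j=1): S=161.8679, (K−S)⁺=0.0000, hold=0.2252 ⇒ V=0.2252 continue  boundary S*=-
step 0: (k=0,j=0): S=149.0700, (K−S)⁺=0.0000, hold=0.7289 ⇒ V=0.7289 continue  boundary S*=-

price = 0.7289
boundary = - - - - - 98.7502 90.9426 98.7502
tree:
0.7289
1.3760 0.2252
2.5488 0.4642 0.0382
4.6130 0.9468 0.0867 0.0000
8.1094 1.9061 0.1971 0.0000 0.0000
13.7298 3.7738 0.4477 0.0000 0.0000 0.0000
21.5374 7.3086 1.0173 0.0000 0.0000 0.0000 0.0000
28.7276 13.7298 2.3115 0.0000 0.0000 0.0000 0.0000 0.0000
35.3494 21.5374 5.2519 0.0000 0.0000 0.0000 0.0000 0.0000 0.0000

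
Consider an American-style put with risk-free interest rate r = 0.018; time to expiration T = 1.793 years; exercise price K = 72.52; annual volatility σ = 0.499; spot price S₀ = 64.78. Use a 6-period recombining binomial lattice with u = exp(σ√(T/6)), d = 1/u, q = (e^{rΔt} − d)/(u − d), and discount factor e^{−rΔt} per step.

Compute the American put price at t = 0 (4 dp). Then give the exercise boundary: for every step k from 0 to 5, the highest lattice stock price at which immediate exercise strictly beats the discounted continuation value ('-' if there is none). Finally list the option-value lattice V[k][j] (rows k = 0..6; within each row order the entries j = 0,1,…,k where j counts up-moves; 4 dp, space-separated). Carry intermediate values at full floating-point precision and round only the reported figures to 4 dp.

Δt=0.29883  u=1.31361  d=0.76126  q=0.44199  discount=0.99464
step 6 (expiry): payoffs max(K−S,0) = 59.9123 50.7644 34.9790 7.7400 0.0000 0.0000 0.0000
step 5: (k=5,j=0): S=16.5616, (K−S)⁺=55.9584, hold=55.5693 ⇒ V=55.9584 exercise | (k=5,j=1): S=28.5784, (K−S)⁺=43.9416, hold=43.5525 ⇒ V=43.9416 exercise | (k=5,j=2): S=49.3144, (K−S)⁺=23.2056, hold=22.8166 ⇒ V=23.2056 exercise | (k=5,j=3): S=85.0959, (K−S)⁺=0.0000, hold=4.2958 ⇒ V=4.2958 continue | (k=5,j=4): S=146.8397, (K−S)⁺=0.0000, hold=0.0000 ⇒ V=0.0000 continue | (k=5,j=5): S=253.3837, (K−S)⁺=0.0000, hold=0.0000 ⇒ V=0.0000 continue  boundary S*=49.3144
step 4: (k=4,j=0): S=21.7556, (K−S)⁺=50.7644, hold=50.3754 ⇒ V=50.7644 exercise | (k=4,j=1): S=37.5410, (K−S)⁺=34.9790, hold=34.5900 ⇒ V=34.9790 exercise | (k=4,j=2): S=64.7800, (K−S)⁺=7.7400, hold=14.7681 ⇒ V=14.7681 continue | (k=4,j=3): S=111.7831, (K−S)⁺=0.0000, hold=2.3843 ⇒ V=2.3843 continue | (k=4,j=4): S=192.8906, (K−S)⁺=0.0000, hold=0.0000 ⇒ V=0.0000 continue  boundary S*=37.5410
step 3: (k=3,j=0): S=28.5784, (K−S)⁺=43.9416, hold=43.5525 ⇒ V=43.9416 exercise | (k=3,j=1): S=49.3144, (K−S)⁺=23.2056, hold=25.9063 ⇒ V=25.9063 continue | (k=3,j=2): S=85.0959, (K−S)⁺=0.0000, hold=9.2447 ⇒ V=9.2447 continue | (k=3,j=3): S=146.8397, (K−S)⁺=0.0000, hold=1.3233 ⇒ V=1.3233 continue  boundary S*=28.5784
step 2: (k=2,j=0): S=37.5410, (K−S)⁺=34.9790, hold=35.7772 ⇒ V=35.7772 continue | (k=2,j=1): S=64.7800, (K−S)⁺=7.7400, hold=18.4426 ⇒ V=18.4426 continue | (k=2,j=2): S=111.7831, (K−S)⁺=0.0000, hold=5.7127 ⇒ V=5.7127 continue  boundary S*=-
step 1: (k=1,j=0): S=49.3144, (K−S)⁺=23.2056, hold=27.9647 ⇒ V=27.9647 continue | (k=1,j=1): S=85.0959, (K−S)⁺=0.0000, hold=12.7474 ⇒ V=12.7474 continue  boundary S*=-
step 0: (k=0,j=0): S=64.7800, (K−S)⁺=7.7400, hold=21.1248 ⇒ V=21.1248 continue  boundary S*=-

price = 21.1248
boundary = - - - 28.5784 37.5410 49.3144
tree:
21.1248
27.9647 12.7474
35.7772 18.4426 5.7127
43.9416 25.9063 9.2447 1.3233
50.7644 34.9790 14.7681 2.3843 0.0000
55.9584 43.9416 23.2056 4.2958 0.0000 0.0000
59.9123 50.7644 34.9790 7.7400 0.0000 0.0000 0.0000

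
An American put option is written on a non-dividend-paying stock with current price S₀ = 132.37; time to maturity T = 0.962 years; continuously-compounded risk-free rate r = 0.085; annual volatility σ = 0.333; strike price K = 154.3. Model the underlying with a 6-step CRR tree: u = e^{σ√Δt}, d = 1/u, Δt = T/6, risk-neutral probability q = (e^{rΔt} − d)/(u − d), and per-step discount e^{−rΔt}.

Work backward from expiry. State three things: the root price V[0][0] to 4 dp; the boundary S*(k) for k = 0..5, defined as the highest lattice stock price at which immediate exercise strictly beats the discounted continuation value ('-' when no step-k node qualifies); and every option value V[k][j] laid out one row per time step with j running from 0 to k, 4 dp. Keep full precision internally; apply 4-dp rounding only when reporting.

price = 26.4566
boundary = - 115.8461 101.3849 115.8461 101.3849 115.8461
tree:
26.4566
38.4539 15.9946
52.9151 25.3145 7.7466
65.5712 38.4539 13.7596 2.3571
76.6473 52.9151 23.6114 4.9575 0.0000
86.3408 65.5712 38.4539 10.4268 0.0000 0.0000
94.8242 76.6473 52.9151 21.9300 0.0000 0.0000 0.0000

params: Δt=0.16033 u=1.14264 d=0.87517 q=0.51802 e^(-rΔt)=0.98646
t_6 payoffs: 94.8242 76.6473 52.9151 21.9300 0.0000 0.0000 0.0000
t_5: node(5,0) S=67.9592 payoff=86.3408 vs cont=84.2522 → 86.3408 [stop]  node(5,1) S=88.7288 payoff=65.5712 vs cont=63.4826 → 65.5712 [stop]  node(5,2) S=115.8461 payoff=38.4539 vs cont=36.3653 → 38.4539 [stop]  node(5,3) S=151.2508 payoff=3.0492 vs cont=10.4268 → 10.4268 [wait]  node(5,4) S=197.4760 payoff=0.0000 vs cont=0.0000 → 0.0000 [wait]  node(5,5) S=257.8284 payoff=0.0000 vs cont=0.0000 → 0.0000 [wait]  ⇒ S*(5)=115.8461
t_4: node(4,0) S=77.6527 payoff=76.6473 vs cont=74.5587 → 76.6473 [stop]  node(4,1) S=101.3849 payoff=52.9151 vs cont=50.8266 → 52.9151 [stop]  node(4,2) S=132.3700 payoff=21.9300 vs cont=23.6114 → 23.6114 [wait]  node(4,3) S=172.8248 payoff=0.0000 vs cont=4.9575 → 4.9575 [wait]  node(4,4) S=225.6434 payoff=0.0000 vs cont=0.0000 → 0.0000 [wait]  ⇒ S*(4)=101.3849
t_3: node(3,0) S=88.7288 payoff=65.5712 vs cont=63.4826 → 65.5712 [stop]  node(3,1) S=115.8461 payoff=38.4539 vs cont=37.2246 → 38.4539 [stop]  node(3,2) S=151.2508 payoff=3.0492 vs cont=13.7596 → 13.7596 [wait]  node(3,3) S=197.4760 payoff=0.0000 vs cont=2.3571 → 2.3571 [wait]  ⇒ S*(3)=115.8461
t_2: node(2,0) S=101.3849 payoff=52.9151 vs cont=50.8266 → 52.9151 [stop]  node(2,1) S=132.3700 payoff=21.9300 vs cont=25.3145 → 25.3145 [wait]  node(2,2) S=172.8248 payoff=0.0000 vs cont=7.7466 → 7.7466 [wait]  ⇒ S*(2)=101.3849
t_1: node(1,0) S=115.8461 payoff=38.4539 vs cont=38.0948 → 38.4539 [stop]  node(1,1) S=151.2508 payoff=3.0492 vs cont=15.9946 → 15.9946 [wait]  ⇒ S*(1)=115.8461
t_0: node(0,0) S=132.3700 payoff=21.9300 vs cont=26.4566 → 26.4566 [wait]  ⇒ S*(0)=-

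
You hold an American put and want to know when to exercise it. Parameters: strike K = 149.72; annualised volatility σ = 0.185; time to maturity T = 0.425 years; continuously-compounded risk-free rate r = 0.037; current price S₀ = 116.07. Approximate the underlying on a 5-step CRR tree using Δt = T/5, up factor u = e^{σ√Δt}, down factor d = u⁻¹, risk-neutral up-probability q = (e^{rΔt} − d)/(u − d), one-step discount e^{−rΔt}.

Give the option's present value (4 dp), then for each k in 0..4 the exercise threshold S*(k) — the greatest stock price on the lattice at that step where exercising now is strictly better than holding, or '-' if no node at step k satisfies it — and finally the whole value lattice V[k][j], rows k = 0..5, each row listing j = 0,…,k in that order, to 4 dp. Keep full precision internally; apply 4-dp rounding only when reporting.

price = 33.6500
boundary = 116.0700 122.5023 129.2911 136.4560 129.2911
tree:
33.6500
39.7446 27.2177
45.5191 33.6500 20.4289
50.9904 39.7446 27.2177 13.2640
56.1745 45.5191 33.6500 20.4289 6.4035
61.0863 50.9904 39.7446 27.2177 13.2640 0.0000

Δt=0.08500  u=1.05542  d=0.94749  q=0.51571  discount=0.99686
step 5 (expiry): payoffs max(K−S,0) = 61.0863 50.9904 39.7446 27.2177 13.2640 0.0000
step 4: (k=4,j=0): S=93.5455, (K−S)⁺=56.1745, hold=55.7043 ⇒ V=56.1745 exercise | (k=4,j=1): S=104.2009, (K−S)⁺=45.5191, hold=45.0490 ⇒ V=45.5191 exercise | (k=4,j=2): S=116.0700, (K−S)⁺=33.6500, hold=33.1799 ⇒ V=33.6500 exercise | (k=4,j=3): S=129.2911, (K−S)⁺=20.4289, hold=19.9588 ⇒ V=20.4289 exercise | (k=4,j=4): S=144.0181, (K−S)⁺=5.7019, hold=6.4035 ⇒ V=6.4035 continue  boundary S*=129.2911
step 3: (k=3,j=0): S=98.7296, (K−S)⁺=50.9904, hold=50.5203 ⇒ V=50.9904 exercise | (k=3,j=1): S=109.9754, (K−S)⁺=39.7446, hold=39.2744 ⇒ V=39.7446 exercise | (k=3,j=2): S=122.5023, (K−S)⁺=27.2177, hold=26.7476 ⇒ V=27.2177 exercise | (k=3,j=3): S=136.4560, (K−S)⁺=13.2640, hold=13.1545 ⇒ V=13.2640 exercise  boundary S*=136.4560
step 2: (k=2,j=0): S=104.2009, (K−S)⁺=45.5191, hold=45.0490 ⇒ V=45.5191 exercise | (k=2,j=1): S=116.0700, (K−S)⁺=33.6500, hold=33.1799 ⇒ V=33.6500 exercise | (k=2,j=2): S=129.2911, (K−S)⁺=20.4289, hold=19.9588 ⇒ V=20.4289 exercise  boundary S*=129.2911
step 1: (k=1,j=0): S=109.9754, (K−S)⁺=39.7446, hold=39.2744 ⇒ V=39.7446 exercise | (k=1,j=1): S=122.5023, (K−S)⁺=27.2177, hold=26.7476 ⇒ V=27.2177 exercise  boundary S*=122.5023
step 0: (k=0,j=0): S=116.0700, (K−S)⁺=33.6500, hold=33.1799 ⇒ V=33.6500 exercise  boundary S*=116.0700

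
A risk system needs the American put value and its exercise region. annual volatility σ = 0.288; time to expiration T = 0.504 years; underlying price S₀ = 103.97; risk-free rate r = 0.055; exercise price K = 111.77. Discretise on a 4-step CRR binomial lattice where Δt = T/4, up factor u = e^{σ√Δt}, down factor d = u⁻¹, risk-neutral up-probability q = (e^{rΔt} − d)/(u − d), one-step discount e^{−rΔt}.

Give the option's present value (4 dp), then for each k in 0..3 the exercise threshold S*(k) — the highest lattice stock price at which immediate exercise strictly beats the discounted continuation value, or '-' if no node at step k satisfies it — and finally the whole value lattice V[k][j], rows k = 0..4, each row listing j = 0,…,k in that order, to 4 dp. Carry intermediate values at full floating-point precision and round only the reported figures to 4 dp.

params: Δt=0.12600 u=1.10764 d=0.90282 q=0.50842 e^(-rΔt)=0.99309
t_4 payoffs: 42.6957 27.0253 7.8000 0.0000 0.0000
t_3: node(3,0) S=76.5093 payoff=35.2607 vs cont=34.4888 → 35.2607 [stop]  node(3,1) S=93.8664 payoff=17.9036 vs cont=17.1317 → 17.9036 [stop]  node(3,2) S=115.1611 payoff=0.0000 vs cont=3.8079 → 3.8079 [wait]  node(3,3) S=141.2868 payoff=0.0000 vs cont=0.0000 → 0.0000 [wait]  ⇒ S*(3)=93.8664
t_2: node(2,0) S=84.7447 payoff=27.0253 vs cont=26.2535 → 27.0253 [stop]  node(2,1) S=103.9700 payoff=7.8000 vs cont=10.6629 → 10.6629 [wait]  node(2,2) S=127.5568 payoff=0.0000 vs cont=1.8590 → 1.8590 [wait]  ⇒ S*(2)=84.7447
t_1: node(1,0) S=93.8664 payoff=17.9036 vs cont=18.5772 → 18.5772 [wait]  node(1,1) S=115.1611 payoff=0.0000 vs cont=6.1441 → 6.1441 [wait]  ⇒ S*(1)=-
t_0: node(0,0) S=103.9700 payoff=7.8000 vs cont=12.1714 → 12.1714 [wait]  ⇒ S*(0)=-

price = 12.1714
boundary = - - 84.7447 93.8664
tree:
12.1714
18.5772 6.1441
27.0253 10.6629 1.8590
35.2607 17.9036 3.8079 0.0000
42.6957 27.0253 7.8000 0.0000 0.0000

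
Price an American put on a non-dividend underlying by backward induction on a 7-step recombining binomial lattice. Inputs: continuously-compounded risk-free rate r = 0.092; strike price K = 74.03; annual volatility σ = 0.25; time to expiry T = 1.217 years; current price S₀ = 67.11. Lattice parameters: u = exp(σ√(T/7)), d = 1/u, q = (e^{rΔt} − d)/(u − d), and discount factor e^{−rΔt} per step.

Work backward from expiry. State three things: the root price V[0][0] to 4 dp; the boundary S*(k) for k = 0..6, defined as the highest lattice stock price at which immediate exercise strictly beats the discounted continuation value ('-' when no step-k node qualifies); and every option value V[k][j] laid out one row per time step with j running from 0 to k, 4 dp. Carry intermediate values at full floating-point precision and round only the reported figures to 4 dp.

Δt=0.17386  u=1.10987  d=0.90101  q=0.55116  discount=0.98413
step 7 (expiry): payoffs max(K−S,0) = 41.6788 34.1797 24.9421 13.5633 0.0000 0.0000 0.0000 0.0000
step 6: (k=6,j=0): S=35.9055, (K−S)⁺=38.1245, hold=36.9498 ⇒ V=38.1245 exercise | (k=6,j=1): S=44.2286, (K−S)⁺=29.8014, hold=28.6267 ⇒ V=29.8014 exercise | (k=6,j=2): S=54.4810, (K−S)⁺=19.5490, hold=18.3743 ⇒ V=19.5490 exercise | (k=6,j=3): S=67.1100, (K−S)⁺=6.9200, hold=5.9911 ⇒ V=6.9200 exercise | (k=6,j=4): S=82.6665, (K−S)⁺=0.0000, hold=0.0000 ⇒ V=0.0000 continue | (k=6,j=5): S=101.8290, (K−S)⁺=0.0000, hold=0.0000 ⇒ V=0.0000 continue | (k=6,j=6): S=125.4335, (K−S)⁺=0.0000, hold=0.0000 ⇒ V=0.0000 continue  boundary S*=67.1100
step 5: (k=5,j=0): S=39.8503, (K−S)⁺=34.1797, hold=33.0050 ⇒ V=34.1797 exercise | (k=5,j=1): S=49.0879, (K−S)⁺=24.9421, hold=23.7675 ⇒ V=24.9421 exercise | (k=5,j=2): S=60.4667, (K−S)⁺=13.5633, hold=12.3886 ⇒ V=13.5633 exercise | (k=5,j=3): S=74.4832, (K−S)⁺=0.0000, hold=3.0567 ⇒ V=3.0567 continue | (k=5,j=4): S=91.7488, (K−S)⁺=0.0000, hold=0.0000 ⇒ V=0.0000 continue | (k=5,j=5): S=113.0167, (K−S)⁺=0.0000, hold=0.0000 ⇒ V=0.0000 continue  boundary S*=60.4667
step 4: (k=4,j=0): S=44.2286, (K−S)⁺=29.8014, hold=28.6267 ⇒ V=29.8014 exercise | (k=4,j=1): S=54.4810, (K−S)⁺=19.5490, hold=18.3743 ⇒ V=19.5490 exercise | (k=4,j=2): S=67.1100, (K−S)⁺=6.9200, hold=7.6491 ⇒ V=7.6491 continue | (k=4,j=3): S=82.6665, (K−S)⁺=0.0000, hold=1.3502 ⇒ V=1.3502 continue | (k=4,j=4): S=101.8290, (K−S)⁺=0.0000, hold=0.0000 ⇒ V=0.0000 continue  boundary S*=54.4810
step 3: (k=3,j=0): S=49.0879, (K−S)⁺=24.9421, hold=23.7675 ⇒ V=24.9421 exercise | (k=3,j=1): S=60.4667, (K−S)⁺=13.5633, hold=12.7841 ⇒ V=13.5633 exercise | (k=3,j=2): S=74.4832, (K−S)⁺=0.0000, hold=4.1111 ⇒ V=4.1111 continue | (k=3,j=3): S=91.7488, (K−S)⁺=0.0000, hold=0.5964 ⇒ V=0.5964 continue  boundary S*=60.4667
step 2: (k=2,j=0): S=54.4810, (K−S)⁺=19.5490, hold=18.3743 ⇒ V=19.5490 exercise | (k=2,j=1): S=67.1100, (K−S)⁺=6.9200, hold=8.2211 ⇒ V=8.2211 continue | (k=2,j=2): S=82.6665, (K−S)⁺=0.0000, hold=2.1394 ⇒ V=2.1394 continue  boundary S*=54.4810
step 1: (k=1,j=0): S=60.4667, (K−S)⁺=13.5633, hold=13.0944 ⇒ V=13.5633 exercise | (k=1,j=1): S=74.4832, (K−S)⁺=0.0000, hold=4.7919 ⇒ V=4.7919 continue  boundary S*=60.4667
step 0: (k=0,j=0): S=67.1100, (K−S)⁺=6.9200, hold=8.5903 ⇒ V=8.5903 continue  boundary S*=-

price = 8.5903
boundary = - 60.4667 54.4810 60.4667 54.4810 60.4667 67.1100
tree:
8.5903
13.5633 4.7919
19.5490 8.2211 2.1394
24.9421 13.5633 4.1111 0.5964
29.8014 19.5490 7.6491 1.3502 0.0000
34.1797 24.9421 13.5633 3.0567 0.0000 0.0000
38.1245 29.8014 19.5490 6.9200 0.0000 0.0000 0.0000
41.6788 34.1797 24.9421 13.5633 0.0000 0.0000 0.0000 0.0000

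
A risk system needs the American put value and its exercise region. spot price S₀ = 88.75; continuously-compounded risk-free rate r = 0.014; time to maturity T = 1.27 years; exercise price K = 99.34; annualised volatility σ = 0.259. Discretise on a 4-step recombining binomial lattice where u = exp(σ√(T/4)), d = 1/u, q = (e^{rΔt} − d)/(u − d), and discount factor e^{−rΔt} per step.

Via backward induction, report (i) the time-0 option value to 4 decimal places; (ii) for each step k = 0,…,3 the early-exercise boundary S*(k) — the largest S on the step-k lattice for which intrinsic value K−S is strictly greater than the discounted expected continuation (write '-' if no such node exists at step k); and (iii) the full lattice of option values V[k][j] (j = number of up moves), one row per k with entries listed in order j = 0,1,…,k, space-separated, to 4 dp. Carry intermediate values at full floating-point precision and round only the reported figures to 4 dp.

Δt=0.31750  u=1.15713  d=0.86421  q=0.47879  discount=0.99556
step 4 (expiry): payoffs max(K−S,0) = 49.8353 33.0562 10.5900 0.0000 0.0000
step 3: (k=3,j=0): S=57.2831, (K−S)⁺=42.0569, hold=41.6163 ⇒ V=42.0569 exercise | (k=3,j=1): S=76.6987, (K−S)⁺=22.6413, hold=22.2007 ⇒ V=22.6413 exercise | (k=3,j=2): S=102.6949, (K−S)⁺=0.0000, hold=5.4951 ⇒ V=5.4951 continue | (k=3,j=3): S=137.5023, (K−S)⁺=0.0000, hold=0.0000 ⇒ V=0.0000 continue  boundary S*=76.6987
step 2: (k=2,j=0): S=66.2838, (K−S)⁺=33.0562, hold=32.6156 ⇒ V=33.0562 exercise | (k=2,j=1): S=88.7500, (K−S)⁺=10.5900, hold=14.3679 ⇒ V=14.3679 continue | (k=2,j=2): S=118.8309, (K−S)⁺=0.0000, hold=2.8514 ⇒ V=2.8514 continue  boundary S*=66.2838
step 1: (k=1,j=0): S=76.6987, (K−S)⁺=22.6413, hold=24.0016 ⇒ V=24.0016 continue | (k=1,j=1): S=102.6949, (K−S)⁺=0.0000, hold=8.8147 ⇒ V=8.8147 continue  boundary S*=-
step 0: (k=0,j=0): S=88.7500, (K−S)⁺=10.5900, hold=16.6561 ⇒ V=16.6561 continue  boundary S*=-

price = 16.6561
boundary = - - 66.2838 76.6987
tree:
16.6561
24.0016 8.8147
33.0562 14.3679 2.8514
42.0569 22.6413 5.4951 0.0000
49.8353 33.0562 10.5900 0.0000 0.0000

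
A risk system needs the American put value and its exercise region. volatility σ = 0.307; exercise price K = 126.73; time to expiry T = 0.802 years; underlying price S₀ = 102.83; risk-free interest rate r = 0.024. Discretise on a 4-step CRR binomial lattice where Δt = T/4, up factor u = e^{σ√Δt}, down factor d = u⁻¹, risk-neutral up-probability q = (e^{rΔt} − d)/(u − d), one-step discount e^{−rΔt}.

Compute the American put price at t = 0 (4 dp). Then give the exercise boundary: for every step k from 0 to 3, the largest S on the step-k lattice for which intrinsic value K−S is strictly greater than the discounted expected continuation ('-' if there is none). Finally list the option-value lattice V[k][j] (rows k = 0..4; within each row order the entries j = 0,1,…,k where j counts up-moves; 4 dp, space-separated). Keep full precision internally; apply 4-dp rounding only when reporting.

price = 26.7300
boundary = - 89.6229 78.1121 89.6229
tree:
26.7300
37.1071 15.8972
48.6179 24.9968 6.3227
58.6503 37.1071 12.2928 0.0000
67.3942 48.6179 23.9000 0.0000 0.0000

params: Δt=0.20050 u=1.14736 d=0.87156 q=0.48318 e^(-rΔt)=0.99520
t_4 payoffs: 67.3942 48.6179 23.9000 0.0000 0.0000
t_3: node(3,0) S=68.0797 payoff=58.6503 vs cont=58.0420 → 58.6503 [stop]  node(3,1) S=89.6229 payoff=37.1071 vs cont=36.4987 → 37.1071 [stop]  node(3,2) S=117.9833 payoff=8.7467 vs cont=12.2928 → 12.2928 [wait]  node(3,3) S=155.3181 payoff=0.0000 vs cont=0.0000 → 0.0000 [wait]  ⇒ S*(3)=89.6229
t_2: node(2,0) S=78.1121 payoff=48.6179 vs cont=48.0095 → 48.6179 [stop]  node(2,1) S=102.8300 payoff=23.9000 vs cont=24.9968 → 24.9968 [wait]  node(2,2) S=135.3697 payoff=0.0000 vs cont=6.3227 → 6.3227 [wait]  ⇒ S*(2)=78.1121
t_1: node(1,0) S=89.6229 payoff=37.1071 vs cont=37.0261 → 37.1071 [stop]  node(1,1) S=117.9833 payoff=8.7467 vs cont=15.8972 → 15.8972 [wait]  ⇒ S*(1)=89.6229
t_0: node(0,0) S=102.8300 payoff=23.9000 vs cont=26.7300 → 26.7300 [wait]  ⇒ S*(0)=-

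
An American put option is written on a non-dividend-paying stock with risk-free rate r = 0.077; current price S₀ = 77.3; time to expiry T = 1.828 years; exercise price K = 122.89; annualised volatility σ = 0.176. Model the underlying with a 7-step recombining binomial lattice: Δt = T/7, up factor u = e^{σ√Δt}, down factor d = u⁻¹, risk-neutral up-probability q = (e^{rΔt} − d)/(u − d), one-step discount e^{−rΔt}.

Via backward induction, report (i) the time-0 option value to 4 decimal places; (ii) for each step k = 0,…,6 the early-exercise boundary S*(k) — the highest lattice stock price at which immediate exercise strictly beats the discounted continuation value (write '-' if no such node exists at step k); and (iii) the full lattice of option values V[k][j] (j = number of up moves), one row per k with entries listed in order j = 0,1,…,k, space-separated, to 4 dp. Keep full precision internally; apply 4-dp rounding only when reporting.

price = 45.5900
boundary = 77.3000 84.5746 92.5338 101.2420 110.7697 101.2420 110.7697
tree:
45.5900
52.2389 38.3154
58.3158 45.5900 30.3562
63.8701 52.2389 38.3154 21.6480
68.9466 58.3158 45.5900 30.3562 12.1203
73.5865 63.8701 52.2389 38.3154 21.6480 5.2609
77.8273 68.9466 58.3158 45.5900 30.3562 12.1203 0.6810
81.7033 73.5865 63.8701 52.2389 38.3154 21.6480 1.6960 0.0000

Δt=0.26114  u=1.09411  d=0.91399  q=0.59030  discount=0.98009
step 7 (expiry): payoffs max(K−S,0) = 81.7033 73.5865 63.8701 52.2389 38.3154 21.6480 1.6960 0.0000
step 6: (k=6,j=0): S=45.0627, (K−S)⁺=77.8273, hold=75.3809 ⇒ V=77.8273 exercise | (k=6,j=1): S=53.9434, (K−S)⁺=68.9466, hold=66.5002 ⇒ V=68.9466 exercise | (k=6,j=2): S=64.5742, (K−S)⁺=58.3158, hold=55.8694 ⇒ V=58.3158 exercise | (k=6,j=3): S=77.3000, (K−S)⁺=45.5900, hold=43.1436 ⇒ V=45.5900 exercise | (k=6,j=4): S=92.5338, (K−S)⁺=30.3562, hold=27.9099 ⇒ V=30.3562 exercise | (k=6,j=5): S=110.7697, (K−S)⁺=12.1203, hold=9.6739 ⇒ V=12.1203 exercise | (k=6,j=6): S=132.5994, (K−S)⁺=0.0000, hold=0.6810 ⇒ V=0.6810 continue  boundary S*=110.7697
step 5: (k=5,j=0): S=49.3035, (K−S)⁺=73.5865, hold=71.1401 ⇒ V=73.5865 exercise | (k=5,j=1): S=59.0199, (K−S)⁺=63.8701, hold=61.4237 ⇒ V=63.8701 exercise | (k=5,j=2): S=70.6511, (K−S)⁺=52.2389, hold=49.7925 ⇒ V=52.2389 exercise | (k=5,j=3): S=84.5746, (K−S)⁺=38.3154, hold=35.8690 ⇒ V=38.3154 exercise | (k=5,j=4): S=101.2420, (K−S)⁺=21.6480, hold=19.2017 ⇒ V=21.6480 exercise | (k=5,j=5): S=121.1940, (K−S)⁺=1.6960, hold=5.2609 ⇒ V=5.2609 continue  boundary S*=101.2420
step 4: (k=4,j=0): S=53.9434, (K−S)⁺=68.9466, hold=66.5002 ⇒ V=68.9466 exercise | (k=4,j=1): S=64.5742, (K−S)⁺=58.3158, hold=55.8694 ⇒ V=58.3158 exercise | (k=4,j=2): S=77.3000, (K−S)⁺=45.5900, hold=43.1436 ⇒ V=45.5900 exercise | (k=4,j=3): S=92.5338, (K−S)⁺=30.3562, hold=27.9099 ⇒ V=30.3562 exercise | (k=4,j=4): S=110.7697, (K−S)⁺=12.1203, hold=11.7364 ⇒ V=12.1203 exercise  boundary S*=110.7697
step 3: (k=3,j=0): S=59.0199, (K−S)⁺=63.8701, hold=61.4237 ⇒ V=63.8701 exercise | (k=3,j=1): S=70.6511, (K−S)⁺=52.2389, hold=49.7925 ⇒ V=52.2389 exercise | (k=3,j=2): S=84.5746, (K−S)⁺=38.3154, hold=35.8690 ⇒ V=38.3154 exercise | (k=3,j=3): S=101.2420, (K−S)⁺=21.6480, hold=19.2017 ⇒ V=21.6480 exercise  boundary S*=101.2420
step 2: (k=2,j=0): S=64.5742, (K−S)⁺=58.3158, hold=55.8694 ⇒ V=58.3158 exercise | (k=2,j=1): S=77.3000, (K−S)⁺=45.5900, hold=43.1436 ⇒ V=45.5900 exercise | (k=2,j=2): S=92.5338, (K−S)⁺=30.3562, hold=27.9099 ⇒ V=30.3562 exercise  boundary S*=92.5338
step 1: (k=1,j=0): S=70.6511, (K−S)⁺=52.2389, hold=49.7925 ⇒ V=52.2389 exercise | (k=1,j=1): S=84.5746, (K−S)⁺=38.3154, hold=35.8690 ⇒ V=38.3154 exercise  boundary S*=84.5746
step 0: (k=0,j=0): S=77.3000, (K−S)⁺=45.5900, hold=43.1436 ⇒ V=45.5900 exercise  boundary S*=77.3000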